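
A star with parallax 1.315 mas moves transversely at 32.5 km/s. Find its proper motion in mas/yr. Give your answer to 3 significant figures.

d = 1/p = 1/0.001315″ = 760.46 pc.
μ = v_t / (4.74 d) = 32.5 / (4.74 × 760.46) = 32.5 / 3604.6 = 0.0090163 ″/yr = 9.0163 mas/yr.

9.02 mas/yr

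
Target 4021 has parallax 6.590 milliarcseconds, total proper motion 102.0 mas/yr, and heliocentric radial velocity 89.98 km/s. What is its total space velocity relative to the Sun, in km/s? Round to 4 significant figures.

d = 1/p = 1/0.006590″ = 151.75 pc.
μ = 102.0 mas/yr = 0.1020 ″/yr.
v_t = 4.740 μ d = 4.740 × 0.1020 × 151.75 = 73.368 km/s.
v = √(v_r² + v_t²) = √(89.98² + 73.368²) = √13479.3 = 116.1 km/s.

116.1 km/s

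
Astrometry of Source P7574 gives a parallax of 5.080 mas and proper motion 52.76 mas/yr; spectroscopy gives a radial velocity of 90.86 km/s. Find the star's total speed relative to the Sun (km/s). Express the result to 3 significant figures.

d = 1/p = 1/0.005080″ = 196.85 pc.
μ = 52.76 mas/yr = 0.05276 ″/yr.
v_t = 4.740 μ d = 4.740 × 0.05276 × 196.85 = 49.229 km/s.
v = √(v_r² + v_t²) = √(90.86² + 49.229²) = √10679 = 103.34 km/s.

103 km/s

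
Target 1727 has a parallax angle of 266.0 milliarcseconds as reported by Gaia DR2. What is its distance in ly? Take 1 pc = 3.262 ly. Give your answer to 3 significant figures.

p = 266.0 milliarcseconds = 0.2660 arcsec.
d = 1/p = 1/0.2660 = 3.7594 pc.
In light-years: 3.7594 × 3.262 = 12.263 ly.

12.3 ly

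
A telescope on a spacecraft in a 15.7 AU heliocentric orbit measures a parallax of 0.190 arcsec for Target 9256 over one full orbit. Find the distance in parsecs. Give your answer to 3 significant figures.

With baseline B (in AU) and parallax p (in arcsec), d = B/p parsecs.
d = 15.7 / 0.190 = 82.632 pc.

82.6 pc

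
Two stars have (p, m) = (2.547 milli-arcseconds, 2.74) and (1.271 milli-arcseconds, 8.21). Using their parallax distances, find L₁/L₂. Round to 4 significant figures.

d₁ = 1/p₁ = 1/0.002547″ = 392.62 pc; d₂ = 1/p₂ = 1/0.001271″ = 786.78 pc.
M₁ = m₁ − 5 log₁₀ d₁ + 5 = 2.74 − 12.9699 + 5 = -5.2299.
M₂ = 8.21 − 14.4793 + 5 = -1.2693.
L₁/L₂ = 10^(0.4(M₂ − M₁)) = 10^(0.4 × 3.9606) = 10^1.58424 = 38.392.

L₁/L₂ = 38.39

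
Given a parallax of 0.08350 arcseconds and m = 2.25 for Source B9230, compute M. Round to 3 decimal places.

M = 1.858

d = 1/p = 1/0.08350″ = 11.976 pc.
m − M = 5 log₁₀(11.976) − 5 = 5.3916 − 5 = 0.3916.
M = m − (m − M) = 2.25 − 0.3916 = 1.858.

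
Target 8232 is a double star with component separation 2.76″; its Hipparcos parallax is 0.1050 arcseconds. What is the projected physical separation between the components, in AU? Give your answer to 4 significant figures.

26.29 AU

d = 1/p = 1/0.1050″ = 9.5238 pc.
At distance d (pc), an angle of θ arcsec spans θ·d AU: s = 2.76 × 9.5238 = 26.286 AU.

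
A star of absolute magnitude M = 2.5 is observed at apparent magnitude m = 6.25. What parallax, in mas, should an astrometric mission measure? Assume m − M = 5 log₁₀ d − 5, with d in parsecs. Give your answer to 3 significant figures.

m − M = 6.25 − 2.5 = 3.75.
d = 10^((m−M)/5 + 1) = 10^1.750 = 56.234 pc.
p = 1/d = 1/56.234 = 0.017783 arcsec = 17.783 mas.

17.8 mas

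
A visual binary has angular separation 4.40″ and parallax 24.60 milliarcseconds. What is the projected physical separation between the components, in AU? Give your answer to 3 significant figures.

179 AU

d = 1/p = 1/0.02460″ = 40.65 pc.
At distance d (pc), an angle of θ arcsec spans θ·d AU: s = 4.40 × 40.65 = 178.86 AU.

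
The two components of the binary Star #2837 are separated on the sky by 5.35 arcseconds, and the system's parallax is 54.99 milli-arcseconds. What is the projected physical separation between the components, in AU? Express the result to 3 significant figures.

d = 1/p = 1/0.05499″ = 18.185 pc.
At distance d (pc), an angle of θ arcsec spans θ·d AU: s = 5.35 × 18.185 = 97.29 AU.

97.3 AU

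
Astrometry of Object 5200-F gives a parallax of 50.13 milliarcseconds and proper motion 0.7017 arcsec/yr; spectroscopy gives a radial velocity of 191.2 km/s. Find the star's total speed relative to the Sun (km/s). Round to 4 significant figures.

d = 1/p = 1/0.05013″ = 19.948 pc.
v_t = 4.740 μ d = 4.740 × 0.7017 × 19.948 = 66.348 km/s.
v = √(v_r² + v_t²) = √(191.2² + 66.348²) = √40959.5 = 202.38 km/s.

202.4 km/s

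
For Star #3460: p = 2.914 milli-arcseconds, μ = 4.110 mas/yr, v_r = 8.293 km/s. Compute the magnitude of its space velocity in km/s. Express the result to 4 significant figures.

d = 1/p = 1/0.002914″ = 343.17 pc.
μ = 4.110 mas/yr = 0.004110 ″/yr.
v_t = 4.740 μ d = 4.740 × 0.004110 × 343.17 = 6.6854 km/s.
v = √(v_r² + v_t²) = √(8.293² + 6.6854²) = √113.468 = 10.652 km/s.

10.65 km/s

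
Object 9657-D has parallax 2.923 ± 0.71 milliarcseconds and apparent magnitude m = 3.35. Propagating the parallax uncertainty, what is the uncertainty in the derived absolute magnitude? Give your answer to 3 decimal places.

σ_M = 0.527 mag

M = m − 5 log₁₀ d + 5 = m + 5 log₁₀ p + 5, so ∂M/∂p = 5/(p ln 10).
σ_M = (5/ln 10) · (σ_p/p) = 2.1715 × 0.71/2.923 = 2.1715 × 0.2429 = 0.52746.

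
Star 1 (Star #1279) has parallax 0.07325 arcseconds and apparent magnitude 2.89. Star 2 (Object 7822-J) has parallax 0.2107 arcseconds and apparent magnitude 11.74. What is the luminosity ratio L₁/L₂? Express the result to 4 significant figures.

d₁ = 1/p₁ = 1/0.07325″ = 13.652 pc; d₂ = 1/p₂ = 1/0.2107″ = 4.7461 pc.
M₁ = m₁ − 5 log₁₀ d₁ + 5 = 2.89 − 5.6760 + 5 = 2.2140.
M₂ = 11.74 − 3.3817 + 5 = 13.3583.
L₁/L₂ = 10^(0.4(M₂ − M₁)) = 10^(0.4 × 11.1443) = 10^4.45772 = 28689.

L₁/L₂ = 28690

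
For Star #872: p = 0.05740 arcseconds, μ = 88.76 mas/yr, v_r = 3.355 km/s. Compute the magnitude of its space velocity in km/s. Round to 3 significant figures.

d = 1/p = 1/0.05740″ = 17.422 pc.
μ = 88.76 mas/yr = 0.08876 ″/yr.
v_t = 4.740 μ d = 4.740 × 0.08876 × 17.422 = 7.3298 km/s.
v = √(v_r² + v_t²) = √(3.355² + 7.3298²) = √64.982 = 8.0611 km/s.

8.06 km/s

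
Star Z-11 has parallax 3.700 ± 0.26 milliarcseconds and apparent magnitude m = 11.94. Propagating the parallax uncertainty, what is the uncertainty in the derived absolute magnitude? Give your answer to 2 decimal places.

M = m − 5 log₁₀ d + 5 = m + 5 log₁₀ p + 5, so ∂M/∂p = 5/(p ln 10).
σ_M = (5/ln 10) · (σ_p/p) = 2.1715 × 0.26/3.700 = 2.1715 × 0.07027 = 0.15259.

σ_M = 0.15 mag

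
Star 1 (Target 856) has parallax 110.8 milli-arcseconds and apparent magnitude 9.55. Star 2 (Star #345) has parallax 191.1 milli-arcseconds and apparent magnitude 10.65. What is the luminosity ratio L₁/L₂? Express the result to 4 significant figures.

d₁ = 1/p₁ = 1/0.1108″ = 9.0253 pc; d₂ = 1/p₂ = 1/0.1911″ = 5.2329 pc.
M₁ = m₁ − 5 log₁₀ d₁ + 5 = 9.55 − 4.7773 + 5 = 9.7727.
M₂ = 10.65 − 3.5937 + 5 = 12.0563.
L₁/L₂ = 10^(0.4(M₂ − M₁)) = 10^(0.4 × 2.2836) = 10^0.91344 = 8.1929.

L₁/L₂ = 8.193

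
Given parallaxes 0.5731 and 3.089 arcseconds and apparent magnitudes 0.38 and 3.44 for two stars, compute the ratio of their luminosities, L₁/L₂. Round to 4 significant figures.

L₁/L₂ = 486.6

d₁ = 1/p₁ = 1/0.5731″ = 1.7449 pc; d₂ = 1/p₂ = 1/3.089″ = 0.32373 pc.
M₁ = m₁ − 5 log₁₀ d₁ + 5 = 0.38 − 1.2089 + 5 = 4.1711.
M₂ = 3.44 − (-2.4491) + 5 = 10.8891.
L₁/L₂ = 10^(0.4(M₂ − M₁)) = 10^(0.4 × 6.7180) = 10^2.68720 = 486.63.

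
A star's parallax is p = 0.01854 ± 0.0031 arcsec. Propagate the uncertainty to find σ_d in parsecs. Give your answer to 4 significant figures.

9.019 pc

d = 1/p, so σ_d = σ_p / p².
σ_d = 0.00310 / (0.01854)² = 0.00310 / 0.00034373 = 9.0187 pc.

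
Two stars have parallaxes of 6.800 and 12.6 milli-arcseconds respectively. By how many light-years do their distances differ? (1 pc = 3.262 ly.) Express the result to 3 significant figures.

d_A = 1/0.006800″ = 147.06 pc; d_B = 1/0.01260″ = 79.365 pc.
|d_B − d_A| = |79.365 − 147.06| = 67.695 pc = 67.695 × 3.262 ly = 220.82 ly.

221 ly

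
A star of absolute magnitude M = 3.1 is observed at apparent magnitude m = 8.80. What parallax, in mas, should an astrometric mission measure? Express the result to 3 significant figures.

m − M = 8.80 − 3.1 = 5.70.
d = 10^((m−M)/5 + 1) = 10^2.140 = 138.04 pc.
p = 1/d = 1/138.04 = 0.0072443 arcsec = 7.2443 mas.

7.24 mas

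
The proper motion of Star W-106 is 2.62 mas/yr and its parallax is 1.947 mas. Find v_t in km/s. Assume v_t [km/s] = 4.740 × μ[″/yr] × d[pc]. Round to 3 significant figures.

6.38 km/s

d = 1/p = 1/0.001947″ = 513.61 pc.
μ = 2.62 mas/yr = 0.00262 ″/yr.
v_t = 4.74 × μ × d = 4.74 × 0.00262 × 513.61 = 6.3784 km/s.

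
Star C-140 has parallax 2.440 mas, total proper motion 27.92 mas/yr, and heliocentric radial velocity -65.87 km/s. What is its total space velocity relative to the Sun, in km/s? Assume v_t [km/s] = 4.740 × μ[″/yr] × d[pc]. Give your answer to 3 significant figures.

d = 1/p = 1/0.002440″ = 409.84 pc.
μ = 27.92 mas/yr = 0.02792 ″/yr.
v_t = 4.740 μ d = 4.740 × 0.02792 × 409.84 = 54.239 km/s.
v = √(v_r² + v_t²) = √((-65.87)² + 54.239²) = √7280.73 = 85.327 km/s.

85.3 km/s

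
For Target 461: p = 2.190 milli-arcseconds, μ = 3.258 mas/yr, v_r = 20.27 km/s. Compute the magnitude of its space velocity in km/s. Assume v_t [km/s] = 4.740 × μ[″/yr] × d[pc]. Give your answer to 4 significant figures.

21.46 km/s

d = 1/p = 1/0.002190″ = 456.62 pc.
μ = 3.258 mas/yr = 0.003258 ″/yr.
v_t = 4.740 μ d = 4.740 × 0.003258 × 456.62 = 7.0515 km/s.
v = √(v_r² + v_t²) = √(20.27² + 7.0515²) = √460.597 = 21.462 km/s.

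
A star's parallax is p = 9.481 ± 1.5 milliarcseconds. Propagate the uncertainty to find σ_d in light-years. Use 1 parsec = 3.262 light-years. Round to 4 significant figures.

54.43 ly

d = 1/p, so σ_d = σ_p / p².
σ_d = 0.00150 / (0.009481)² = 0.00150 / 0.000089889 = 16.687 pc = 16.687 × 3.262 ly = 54.433 ly.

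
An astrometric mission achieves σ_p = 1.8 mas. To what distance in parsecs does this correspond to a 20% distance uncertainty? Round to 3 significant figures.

111 pc

σ_d/d = σ_p/p, so the condition is σ_p/p ≤ 0.20, i.e. p ≥ σ_p/0.20.
p_min = 1.8/0.20 = 9 mas = 0.009 arcsec.
d_max = 1/p_min = 1/0.009 = 111.11 pc.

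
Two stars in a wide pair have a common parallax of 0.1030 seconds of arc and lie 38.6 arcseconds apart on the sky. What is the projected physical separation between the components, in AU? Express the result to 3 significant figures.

375 AU

d = 1/p = 1/0.1030″ = 9.7087 pc.
At distance d (pc), an angle of θ arcsec spans θ·d AU: s = 38.6 × 9.7087 = 374.76 AU.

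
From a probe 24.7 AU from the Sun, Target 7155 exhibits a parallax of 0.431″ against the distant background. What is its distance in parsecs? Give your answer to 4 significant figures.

57.31 pc

With baseline B (in AU) and parallax p (in arcsec), d = B/p parsecs.
d = 24.7 / 0.431 = 57.309 pc.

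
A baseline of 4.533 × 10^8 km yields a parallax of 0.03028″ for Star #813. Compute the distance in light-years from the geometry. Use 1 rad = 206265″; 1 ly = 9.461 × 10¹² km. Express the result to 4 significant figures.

θ = 0.03028″ = 0.03028/206265 = 1.4680 × 10^-7 rad.
d = B/θ = (4.533 × 10^8) / (1.4680 × 10^-7) = 3.0879 × 10^15 km = (3.0879 × 10^15) / (9.461 × 10^12) ly = 326.38 ly.

326.4 ly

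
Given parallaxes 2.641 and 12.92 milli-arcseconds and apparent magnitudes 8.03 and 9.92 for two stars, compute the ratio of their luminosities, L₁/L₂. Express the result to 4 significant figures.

d₁ = 1/p₁ = 1/0.002641″ = 378.64 pc; d₂ = 1/p₂ = 1/0.01292″ = 77.399 pc.
M₁ = m₁ − 5 log₁₀ d₁ + 5 = 8.03 − 12.8911 + 5 = 0.1389.
M₂ = 9.92 − 9.4437 + 5 = 5.4763.
L₁/L₂ = 10^(0.4(M₂ − M₁)) = 10^(0.4 × 5.3374) = 10^2.13496 = 136.45.

L₁/L₂ = 136.5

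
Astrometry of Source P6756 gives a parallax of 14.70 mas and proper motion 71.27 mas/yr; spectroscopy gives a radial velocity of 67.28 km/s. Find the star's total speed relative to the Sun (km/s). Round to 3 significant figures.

71.1 km/s

d = 1/p = 1/0.01470″ = 68.027 pc.
μ = 71.27 mas/yr = 0.07127 ″/yr.
v_t = 4.740 μ d = 4.740 × 0.07127 × 68.027 = 22.981 km/s.
v = √(v_r² + v_t²) = √(67.28² + 22.981²) = √5054.72 = 71.097 km/s.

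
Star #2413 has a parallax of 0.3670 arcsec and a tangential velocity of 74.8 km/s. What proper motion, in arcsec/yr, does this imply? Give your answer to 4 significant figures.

d = 1/p = 1/0.3670″ = 2.7248 pc.
μ = v_t / (4.74 d) = 74.8 / (4.74 × 2.7248) = 74.8 / 12.916 = 5.7913 ″/yr.

5.791 arcsec/yr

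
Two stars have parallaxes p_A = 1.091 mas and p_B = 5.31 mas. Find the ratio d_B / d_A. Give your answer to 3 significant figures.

0.205

Since d = 1/p, d_B/d_A = p_A/p_B.
= 1.091 / 5.31 = 0.20546.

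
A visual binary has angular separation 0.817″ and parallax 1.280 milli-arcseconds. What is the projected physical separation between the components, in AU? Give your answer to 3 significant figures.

638 AU

d = 1/p = 1/0.001280″ = 781.25 pc.
At distance d (pc), an angle of θ arcsec spans θ·d AU: s = 0.817 × 781.25 = 638.28 AU.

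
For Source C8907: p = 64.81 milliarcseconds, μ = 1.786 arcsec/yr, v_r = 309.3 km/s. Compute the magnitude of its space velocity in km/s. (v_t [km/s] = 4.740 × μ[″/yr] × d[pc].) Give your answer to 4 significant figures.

335.8 km/s

d = 1/p = 1/0.06481″ = 15.43 pc.
v_t = 4.740 μ d = 4.740 × 1.786 × 15.43 = 130.62 km/s.
v = √(v_r² + v_t²) = √(309.3² + 130.62²) = √112728 = 335.75 km/s.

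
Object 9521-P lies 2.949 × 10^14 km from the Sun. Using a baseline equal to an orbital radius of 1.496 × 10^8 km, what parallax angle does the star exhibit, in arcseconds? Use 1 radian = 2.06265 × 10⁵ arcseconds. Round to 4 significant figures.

θ ≈ B/d = (1.496 × 10^8) / (2.949 × 10^14) = 5.0729 × 10^-7 rad.
In arcseconds: 5.0729 × 10^-7 × 206265 = 0.10464″.

0.1046 arcsec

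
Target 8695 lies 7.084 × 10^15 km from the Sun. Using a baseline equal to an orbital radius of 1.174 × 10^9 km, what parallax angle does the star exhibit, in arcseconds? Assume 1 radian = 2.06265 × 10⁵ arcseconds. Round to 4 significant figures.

0.03418 arcsec

θ ≈ B/d = (1.174 × 10^9) / (7.084 × 10^15) = 1.6573 × 10^-7 rad.
In arcseconds: 1.6573 × 10^-7 × 206265 = 0.034184″.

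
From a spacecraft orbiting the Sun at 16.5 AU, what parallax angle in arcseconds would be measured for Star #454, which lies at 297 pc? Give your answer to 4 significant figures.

0.05556 arcsec

p (arcsec) = B (AU) / d (pc).
p = 16.5 / 297 = 0.055556 arcsec.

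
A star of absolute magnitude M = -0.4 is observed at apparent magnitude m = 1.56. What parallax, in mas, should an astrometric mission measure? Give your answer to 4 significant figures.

m − M = 1.56 − (-0.4) = 1.96.
d = 10^((m−M)/5 + 1) = 10^1.392 = 24.66 pc.
p = 1/d = 1/24.66 = 0.040552 arcsec = 40.552 mas.

40.55 mas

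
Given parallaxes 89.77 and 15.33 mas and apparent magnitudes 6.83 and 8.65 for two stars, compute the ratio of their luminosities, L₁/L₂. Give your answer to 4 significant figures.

d₁ = 1/p₁ = 1/0.08977″ = 11.14 pc; d₂ = 1/p₂ = 1/0.01533″ = 65.232 pc.
M₁ = m₁ − 5 log₁₀ d₁ + 5 = 6.83 − 5.2344 + 5 = 6.5956.
M₂ = 8.65 − 9.0723 + 5 = 4.5777.
L₁/L₂ = 10^(0.4(M₂ − M₁)) = 10^(0.4 × (-2.0179)) = 10^(-0.80716) = 0.1559.

L₁/L₂ = 0.1559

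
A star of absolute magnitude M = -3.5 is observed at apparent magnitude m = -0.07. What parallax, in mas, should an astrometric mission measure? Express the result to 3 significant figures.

20.6 mas

m − M = -0.07 − (-3.5) = 3.43.
d = 10^((m−M)/5 + 1) = 10^1.686 = 48.529 pc.
p = 1/d = 1/48.529 = 0.020606 arcsec = 20.606 mas.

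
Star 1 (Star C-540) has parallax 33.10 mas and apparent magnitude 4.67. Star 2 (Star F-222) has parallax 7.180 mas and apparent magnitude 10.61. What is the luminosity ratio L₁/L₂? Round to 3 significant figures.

d₁ = 1/p₁ = 1/0.03310″ = 30.211 pc; d₂ = 1/p₂ = 1/0.007180″ = 139.28 pc.
M₁ = m₁ − 5 log₁₀ d₁ + 5 = 4.67 − 7.4008 + 5 = 2.2692.
M₂ = 10.61 − 10.7194 + 5 = 4.8906.
L₁/L₂ = 10^(0.4(M₂ − M₁)) = 10^(0.4 × 2.6214) = 10^1.04856 = 11.183.

L₁/L₂ = 11.2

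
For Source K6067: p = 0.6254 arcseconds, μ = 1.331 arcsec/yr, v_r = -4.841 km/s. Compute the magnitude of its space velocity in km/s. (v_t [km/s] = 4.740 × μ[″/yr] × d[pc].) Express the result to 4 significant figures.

11.19 km/s

d = 1/p = 1/0.6254″ = 1.599 pc.
v_t = 4.740 μ d = 4.740 × 1.331 × 1.599 = 10.088 km/s.
v = √(v_r² + v_t²) = √((-4.841)² + 10.088²) = √125.203 = 11.189 km/s.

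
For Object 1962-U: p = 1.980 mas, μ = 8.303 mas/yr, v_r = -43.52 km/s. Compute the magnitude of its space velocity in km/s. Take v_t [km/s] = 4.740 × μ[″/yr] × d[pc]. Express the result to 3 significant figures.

d = 1/p = 1/0.001980″ = 505.05 pc.
μ = 8.303 mas/yr = 0.008303 ″/yr.
v_t = 4.740 μ d = 4.740 × 0.008303 × 505.05 = 19.877 km/s.
v = √(v_r² + v_t²) = √((-43.52)² + 19.877²) = √2289.09 = 47.844 km/s.

47.8 km/s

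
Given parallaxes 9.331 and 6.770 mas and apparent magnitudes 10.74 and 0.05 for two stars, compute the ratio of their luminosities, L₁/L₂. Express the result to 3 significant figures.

d₁ = 1/p₁ = 1/0.009331″ = 107.17 pc; d₂ = 1/p₂ = 1/0.006770″ = 147.71 pc.
M₁ = m₁ − 5 log₁₀ d₁ + 5 = 10.74 − 10.1504 + 5 = 5.5896.
M₂ = 0.05 − 10.8470 + 5 = -5.7970.
L₁/L₂ = 10^(0.4(M₂ − M₁)) = 10^(0.4 × (-11.3866)) = 10^(-4.55464) = 0.000027884.

L₁/L₂ = 2.79 × 10^-5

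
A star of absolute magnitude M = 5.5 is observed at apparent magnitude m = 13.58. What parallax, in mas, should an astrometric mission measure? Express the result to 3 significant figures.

2.42 mas

m − M = 13.58 − 5.5 = 8.08.
d = 10^((m−M)/5 + 1) = 10^2.616 = 413.05 pc.
p = 1/d = 1/413.05 = 0.002421 arcsec = 2.421 mas.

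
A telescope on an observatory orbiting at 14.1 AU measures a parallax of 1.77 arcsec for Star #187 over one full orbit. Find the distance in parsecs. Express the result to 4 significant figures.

With baseline B (in AU) and parallax p (in arcsec), d = B/p parsecs.
d = 14.1 / 1.77 = 7.9661 pc.

7.966 pc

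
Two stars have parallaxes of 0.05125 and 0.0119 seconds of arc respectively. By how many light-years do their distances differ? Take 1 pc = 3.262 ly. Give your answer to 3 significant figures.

d_A = 1/0.05125″ = 19.512 pc; d_B = 1/0.01190″ = 84.034 pc.
|d_B − d_A| = |84.034 − 19.512| = 64.522 pc = 64.522 × 3.262 ly = 210.47 ly.

210 ly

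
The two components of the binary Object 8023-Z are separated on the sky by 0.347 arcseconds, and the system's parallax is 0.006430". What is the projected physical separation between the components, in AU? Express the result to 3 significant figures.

d = 1/p = 1/0.006430″ = 155.52 pc.
At distance d (pc), an angle of θ arcsec spans θ·d AU: s = 0.347 × 155.52 = 53.965 AU.

54.0 AU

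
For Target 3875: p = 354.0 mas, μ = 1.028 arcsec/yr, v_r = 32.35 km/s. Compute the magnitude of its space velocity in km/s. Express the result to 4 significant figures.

35.16 km/s

d = 1/p = 1/0.3540″ = 2.8249 pc.
v_t = 4.740 μ d = 4.740 × 1.028 × 2.8249 = 13.765 km/s.
v = √(v_r² + v_t²) = √(32.35² + 13.765²) = √1236 = 35.157 km/s.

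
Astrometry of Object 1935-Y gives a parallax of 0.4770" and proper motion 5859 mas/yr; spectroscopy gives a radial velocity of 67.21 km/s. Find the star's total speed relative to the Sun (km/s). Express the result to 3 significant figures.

d = 1/p = 1/0.4770″ = 2.0964 pc.
μ = 5859 mas/yr = 5.859 ″/yr.
v_t = 4.740 μ d = 4.740 × 5.859 × 2.0964 = 58.221 km/s.
v = √(v_r² + v_t²) = √(67.21² + 58.221²) = √7906.87 = 88.921 km/s.

88.9 km/s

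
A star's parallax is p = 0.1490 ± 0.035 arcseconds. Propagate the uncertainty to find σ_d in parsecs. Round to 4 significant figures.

d = 1/p, so σ_d = σ_p / p².
σ_d = 0.0350 / (0.1490)² = 0.0350 / 0.022201 = 1.5765 pc.

1.577 pc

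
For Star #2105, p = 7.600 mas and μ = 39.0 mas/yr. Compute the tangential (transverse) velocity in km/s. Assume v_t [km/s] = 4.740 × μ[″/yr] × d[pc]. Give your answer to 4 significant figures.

24.32 km/s

d = 1/p = 1/0.007600″ = 131.58 pc.
μ = 39.0 mas/yr = 0.0390 ″/yr.
v_t = 4.74 × μ × d = 4.74 × 0.0390 × 131.58 = 24.324 km/s.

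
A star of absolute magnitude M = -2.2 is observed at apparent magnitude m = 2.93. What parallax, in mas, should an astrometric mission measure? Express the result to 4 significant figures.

9.419 mas

m − M = 2.93 − (-2.2) = 5.13.
d = 10^((m−M)/5 + 1) = 10^2.026 = 106.17 pc.
p = 1/d = 1/106.17 = 0.0094189 arcsec = 9.4189 mas.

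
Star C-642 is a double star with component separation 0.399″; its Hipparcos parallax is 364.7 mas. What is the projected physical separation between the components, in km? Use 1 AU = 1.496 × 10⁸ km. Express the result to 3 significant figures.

d = 1/p = 1/0.3647″ = 2.742 pc.
At distance d (pc), an angle of θ arcsec spans θ·d AU: s = 0.399 × 2.742 = 1.0941 AU.
= 1.0941 × 1.496 × 10⁸ km = 1.6368 × 10^8 km.

1.64 × 10^8 km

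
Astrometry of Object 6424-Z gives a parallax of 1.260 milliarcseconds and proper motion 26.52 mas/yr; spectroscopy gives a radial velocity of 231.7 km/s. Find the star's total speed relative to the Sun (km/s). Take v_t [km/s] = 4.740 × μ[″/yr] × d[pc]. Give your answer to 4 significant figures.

d = 1/p = 1/0.001260″ = 793.65 pc.
μ = 26.52 mas/yr = 0.02652 ″/yr.
v_t = 4.740 μ d = 4.740 × 0.02652 × 793.65 = 99.766 km/s.
v = √(v_r² + v_t²) = √(231.7² + 99.766²) = √63638.1 = 252.27 km/s.

252.3 km/s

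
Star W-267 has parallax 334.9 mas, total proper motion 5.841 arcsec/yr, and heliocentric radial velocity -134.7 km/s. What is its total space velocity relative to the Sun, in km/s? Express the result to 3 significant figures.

d = 1/p = 1/0.3349″ = 2.986 pc.
v_t = 4.740 μ d = 4.740 × 5.841 × 2.986 = 82.671 km/s.
v = √(v_r² + v_t²) = √((-134.7)² + 82.671²) = √24978.6 = 158.05 km/s.

158 km/s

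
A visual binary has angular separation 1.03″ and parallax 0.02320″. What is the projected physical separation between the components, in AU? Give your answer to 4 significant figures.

d = 1/p = 1/0.02320″ = 43.103 pc.
At distance d (pc), an angle of θ arcsec spans θ·d AU: s = 1.03 × 43.103 = 44.396 AU.

44.40 AU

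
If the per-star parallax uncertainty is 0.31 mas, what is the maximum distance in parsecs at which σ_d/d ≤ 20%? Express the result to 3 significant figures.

σ_d/d = σ_p/p, so the condition is σ_p/p ≤ 0.20, i.e. p ≥ σ_p/0.20.
p_min = 0.31/0.20 = 1.55 mas = 0.00155 arcsec.
d_max = 1/p_min = 1/0.00155 = 645.16 pc.

645 pc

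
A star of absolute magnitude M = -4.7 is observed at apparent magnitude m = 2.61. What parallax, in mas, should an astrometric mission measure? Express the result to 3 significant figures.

3.45 mas

m − M = 2.61 − (-4.7) = 7.31.
d = 10^((m−M)/5 + 1) = 10^2.462 = 289.73 pc.
p = 1/d = 1/289.73 = 0.0034515 arcsec = 3.4515 mas.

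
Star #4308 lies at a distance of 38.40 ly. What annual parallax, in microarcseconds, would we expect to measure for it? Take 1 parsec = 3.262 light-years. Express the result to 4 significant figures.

84950 μas

d = 38.40 ly ÷ 3.262 = 11.772 pc.
p = 1/d = 1/11.772 = 0.084947 arcsec.
= 0.084947 × 10⁶ = 84947 μas.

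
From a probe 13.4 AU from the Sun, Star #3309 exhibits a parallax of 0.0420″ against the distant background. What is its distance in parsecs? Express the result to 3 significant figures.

With baseline B (in AU) and parallax p (in arcsec), d = B/p parsecs.
d = 13.4 / 0.0420 = 319.05 pc.

319 pc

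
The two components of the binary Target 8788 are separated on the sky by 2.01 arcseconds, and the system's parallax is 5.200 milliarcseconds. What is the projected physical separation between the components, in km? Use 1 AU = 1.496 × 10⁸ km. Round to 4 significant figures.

5.783 × 10^10 km

d = 1/p = 1/0.005200″ = 192.31 pc.
At distance d (pc), an angle of θ arcsec spans θ·d AU: s = 2.01 × 192.31 = 386.54 AU.
= 386.54 × 1.496 × 10⁸ km = 5.7826 × 10^10 km.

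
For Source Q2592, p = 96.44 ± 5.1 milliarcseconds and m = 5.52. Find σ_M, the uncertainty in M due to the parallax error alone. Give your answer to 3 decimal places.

M = m − 5 log₁₀ d + 5 = m + 5 log₁₀ p + 5, so ∂M/∂p = 5/(p ln 10).
σ_M = (5/ln 10) · (σ_p/p) = 2.1715 × 5.1/96.44 = 2.1715 × 0.052883 = 0.11484.

σ_M = 0.115 mag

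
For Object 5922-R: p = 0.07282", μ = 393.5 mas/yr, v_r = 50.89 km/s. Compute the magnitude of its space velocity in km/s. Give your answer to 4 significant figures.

56.97 km/s

d = 1/p = 1/0.07282″ = 13.732 pc.
μ = 393.5 mas/yr = 0.3935 ″/yr.
v_t = 4.740 μ d = 4.740 × 0.3935 × 13.732 = 25.613 km/s.
v = √(v_r² + v_t²) = √(50.89² + 25.613²) = √3245.82 = 56.972 km/s.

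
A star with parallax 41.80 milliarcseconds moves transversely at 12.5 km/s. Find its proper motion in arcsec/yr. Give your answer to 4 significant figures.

d = 1/p = 1/0.04180″ = 23.923 pc.
μ = v_t / (4.74 d) = 12.5 / (4.74 × 23.923) = 12.5 / 113.4 = 0.11023 ″/yr.

0.1102 arcsec/yr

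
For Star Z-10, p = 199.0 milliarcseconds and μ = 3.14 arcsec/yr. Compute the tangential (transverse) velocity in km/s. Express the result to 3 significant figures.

d = 1/p = 1/0.1990″ = 5.0251 pc.
v_t = 4.74 × μ × d = 4.74 × 3.14 × 5.0251 = 74.792 km/s.

74.8 km/s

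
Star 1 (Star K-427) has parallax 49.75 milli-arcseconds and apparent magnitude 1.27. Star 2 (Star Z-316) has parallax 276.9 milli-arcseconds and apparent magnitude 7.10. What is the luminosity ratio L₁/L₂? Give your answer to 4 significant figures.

d₁ = 1/p₁ = 1/0.04975″ = 20.101 pc; d₂ = 1/p₂ = 1/0.2769″ = 3.6114 pc.
M₁ = m₁ − 5 log₁₀ d₁ + 5 = 1.27 − 6.5161 + 5 = -0.2461.
M₂ = 7.10 − 2.7884 + 5 = 9.3116.
L₁/L₂ = 10^(0.4(M₂ − M₁)) = 10^(0.4 × 9.5577) = 10^3.82308 = 6654.

L₁/L₂ = 6654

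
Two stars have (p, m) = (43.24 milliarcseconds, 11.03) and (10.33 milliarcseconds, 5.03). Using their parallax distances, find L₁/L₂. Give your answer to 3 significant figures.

d₁ = 1/p₁ = 1/0.04324″ = 23.127 pc; d₂ = 1/p₂ = 1/0.01033″ = 96.805 pc.
M₁ = m₁ − 5 log₁₀ d₁ + 5 = 11.03 − 6.8206 + 5 = 9.2094.
M₂ = 5.03 − 9.9295 + 5 = 0.1005.
L₁/L₂ = 10^(0.4(M₂ − M₁)) = 10^(0.4 × (-9.1089)) = 10^(-3.64356) = 0.00022722.

L₁/L₂ = 0.000227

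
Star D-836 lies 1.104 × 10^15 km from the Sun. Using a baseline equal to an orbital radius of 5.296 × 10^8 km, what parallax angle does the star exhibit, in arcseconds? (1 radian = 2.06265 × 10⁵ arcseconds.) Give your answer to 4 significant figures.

0.09895 arcsec

θ ≈ B/d = (5.296 × 10^8) / (1.104 × 10^15) = 4.7971 × 10^-7 rad.
In arcseconds: 4.7971 × 10^-7 × 206265 = 0.098947″.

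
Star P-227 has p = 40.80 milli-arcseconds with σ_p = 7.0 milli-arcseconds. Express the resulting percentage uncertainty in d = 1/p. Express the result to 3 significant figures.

17.2%

For d = 1/p, |σ_d/d| = |σ_p/p|.
σ_p/p = 7.0 / 40.80 = 0.17157 = 17.157%.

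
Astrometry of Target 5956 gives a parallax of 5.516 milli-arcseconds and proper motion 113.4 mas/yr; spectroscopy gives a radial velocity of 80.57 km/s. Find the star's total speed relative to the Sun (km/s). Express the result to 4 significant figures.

126.4 km/s

d = 1/p = 1/0.005516″ = 181.29 pc.
μ = 113.4 mas/yr = 0.1134 ″/yr.
v_t = 4.740 μ d = 4.740 × 0.1134 × 181.29 = 97.446 km/s.
v = √(v_r² + v_t²) = √(80.57² + 97.446²) = √15987.2 = 126.44 km/s.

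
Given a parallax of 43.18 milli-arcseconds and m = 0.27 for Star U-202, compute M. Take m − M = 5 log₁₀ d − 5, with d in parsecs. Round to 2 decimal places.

d = 1/p = 1/0.04318″ = 23.159 pc.
m − M = 5 log₁₀(23.159) − 5 = 6.8236 − 5 = 1.8236.
M = m − (m − M) = 0.27 − 1.8236 = -1.55.

M = -1.55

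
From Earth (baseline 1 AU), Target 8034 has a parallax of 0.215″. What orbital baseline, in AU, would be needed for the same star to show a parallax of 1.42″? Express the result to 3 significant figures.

Parallax scales linearly with baseline: p ∝ B, so B = p_target / p_Earth × 1 AU.
B = 1.42 / 0.215 = 6.6047 AU.

6.60 AU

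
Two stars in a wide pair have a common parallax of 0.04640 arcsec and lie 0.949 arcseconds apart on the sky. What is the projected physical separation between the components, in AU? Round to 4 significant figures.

d = 1/p = 1/0.04640″ = 21.552 pc.
At distance d (pc), an angle of θ arcsec spans θ·d AU: s = 0.949 × 21.552 = 20.453 AU.

20.45 AU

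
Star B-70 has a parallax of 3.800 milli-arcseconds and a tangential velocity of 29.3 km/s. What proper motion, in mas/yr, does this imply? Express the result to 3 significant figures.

d = 1/p = 1/0.003800″ = 263.16 pc.
μ = v_t / (4.74 d) = 29.3 / (4.74 × 263.16) = 29.3 / 1247.4 = 0.023489 ″/yr = 23.489 mas/yr.

23.5 mas/yr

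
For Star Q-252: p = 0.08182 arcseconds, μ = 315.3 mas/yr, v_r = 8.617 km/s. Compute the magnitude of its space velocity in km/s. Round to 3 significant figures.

20.2 km/s

d = 1/p = 1/0.08182″ = 12.222 pc.
μ = 315.3 mas/yr = 0.3153 ″/yr.
v_t = 4.740 μ d = 4.740 × 0.3153 × 12.222 = 18.266 km/s.
v = √(v_r² + v_t²) = √(8.617² + 18.266²) = √407.899 = 20.197 km/s.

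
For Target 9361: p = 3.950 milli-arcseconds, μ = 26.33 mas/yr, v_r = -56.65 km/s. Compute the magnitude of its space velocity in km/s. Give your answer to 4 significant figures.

64.87 km/s

d = 1/p = 1/0.003950″ = 253.16 pc.
μ = 26.33 mas/yr = 0.02633 ″/yr.
v_t = 4.740 μ d = 4.740 × 0.02633 × 253.16 = 31.595 km/s.
v = √(v_r² + v_t²) = √((-56.65)² + 31.595²) = √4207.47 = 64.865 km/s.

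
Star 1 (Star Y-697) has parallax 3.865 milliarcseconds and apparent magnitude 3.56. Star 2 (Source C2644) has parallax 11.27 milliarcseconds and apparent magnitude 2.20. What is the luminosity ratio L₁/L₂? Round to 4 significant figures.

d₁ = 1/p₁ = 1/0.003865″ = 258.73 pc; d₂ = 1/p₂ = 1/0.01127″ = 88.731 pc.
M₁ = m₁ − 5 log₁₀ d₁ + 5 = 3.56 − 12.0642 + 5 = -3.5042.
M₂ = 2.20 − 9.7404 + 5 = -2.5404.
L₁/L₂ = 10^(0.4(M₂ − M₁)) = 10^(0.4 × 0.9638) = 10^0.38552 = 2.4295.

L₁/L₂ = 2.430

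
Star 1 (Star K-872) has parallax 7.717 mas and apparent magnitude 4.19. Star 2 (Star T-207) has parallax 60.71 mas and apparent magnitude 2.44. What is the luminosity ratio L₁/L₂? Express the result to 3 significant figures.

d₁ = 1/p₁ = 1/0.007717″ = 129.58 pc; d₂ = 1/p₂ = 1/0.06071″ = 16.472 pc.
M₁ = m₁ − 5 log₁₀ d₁ + 5 = 4.19 − 10.5627 + 5 = -1.3727.
M₂ = 2.44 − 6.0837 + 5 = 1.3563.
L₁/L₂ = 10^(0.4(M₂ − M₁)) = 10^(0.4 × 2.7290) = 10^1.09160 = 12.348.

L₁/L₂ = 12.3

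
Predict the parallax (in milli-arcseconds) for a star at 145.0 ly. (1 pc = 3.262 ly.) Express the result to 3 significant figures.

22.5 mas

d = 145.0 ly ÷ 3.262 = 44.451 pc.
p = 1/d = 1/44.451 = 0.022497 arcsec.
= 0.022497 × 1000 = 22.497 mas.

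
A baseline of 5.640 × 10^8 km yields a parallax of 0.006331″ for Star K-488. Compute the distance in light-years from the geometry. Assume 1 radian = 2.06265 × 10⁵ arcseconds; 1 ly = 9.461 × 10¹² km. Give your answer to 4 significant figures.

θ = 0.006331″ = 0.006331/206265 = 3.0694 × 10^-8 rad.
d = B/θ = (5.640 × 10^8) / (3.0694 × 10^-8) = 1.8375 × 10^16 km = (1.8375 × 10^16) / (9.461 × 10^12) ly = 1942.2 ly.

1942 ly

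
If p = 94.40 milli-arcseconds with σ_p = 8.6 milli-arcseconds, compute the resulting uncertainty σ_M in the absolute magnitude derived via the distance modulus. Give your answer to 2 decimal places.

σ_M = 0.20 mag

M = m − 5 log₁₀ d + 5 = m + 5 log₁₀ p + 5, so ∂M/∂p = 5/(p ln 10).
σ_M = (5/ln 10) · (σ_p/p) = 2.1715 × 8.6/94.40 = 2.1715 × 0.091102 = 0.19783.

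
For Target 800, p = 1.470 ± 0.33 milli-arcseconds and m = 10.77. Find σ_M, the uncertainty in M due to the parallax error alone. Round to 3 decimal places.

σ_M = 0.487 mag

M = m − 5 log₁₀ d + 5 = m + 5 log₁₀ p + 5, so ∂M/∂p = 5/(p ln 10).
σ_M = (5/ln 10) · (σ_p/p) = 2.1715 × 0.33/1.470 = 2.1715 × 0.22449 = 0.48748.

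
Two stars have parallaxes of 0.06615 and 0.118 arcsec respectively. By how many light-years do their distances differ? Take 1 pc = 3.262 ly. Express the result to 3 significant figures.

21.7 ly

d_A = 1/0.06615″ = 15.117 pc; d_B = 1/0.1180″ = 8.4746 pc.
|d_B − d_A| = |8.4746 − 15.117| = 6.6424 pc = 6.6424 × 3.262 ly = 21.668 ly.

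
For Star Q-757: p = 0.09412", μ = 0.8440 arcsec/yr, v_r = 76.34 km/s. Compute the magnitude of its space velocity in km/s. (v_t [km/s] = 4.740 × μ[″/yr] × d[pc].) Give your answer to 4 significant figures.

87.38 km/s

d = 1/p = 1/0.09412″ = 10.625 pc.
v_t = 4.740 μ d = 4.740 × 0.8440 × 10.625 = 42.506 km/s.
v = √(v_r² + v_t²) = √(76.34² + 42.506²) = √7634.56 = 87.376 km/s.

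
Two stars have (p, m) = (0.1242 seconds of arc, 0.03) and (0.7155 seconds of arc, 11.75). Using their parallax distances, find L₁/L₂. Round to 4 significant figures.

L₁/L₂ = 1.618 × 10^6

d₁ = 1/p₁ = 1/0.1242″ = 8.0515 pc; d₂ = 1/p₂ = 1/0.7155″ = 1.3976 pc.
M₁ = m₁ − 5 log₁₀ d₁ + 5 = 0.03 − 4.5294 + 5 = 0.5006.
M₂ = 11.75 − 0.7269 + 5 = 16.0231.
L₁/L₂ = 10^(0.4(M₂ − M₁)) = 10^(0.4 × 15.5225) = 10^6.20900 = 1.6181 × 10^6.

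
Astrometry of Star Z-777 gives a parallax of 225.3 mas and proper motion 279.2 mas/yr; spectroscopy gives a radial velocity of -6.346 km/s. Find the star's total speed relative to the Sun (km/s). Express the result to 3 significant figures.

8.65 km/s

d = 1/p = 1/0.2253″ = 4.4385 pc.
μ = 279.2 mas/yr = 0.2792 ″/yr.
v_t = 4.740 μ d = 4.740 × 0.2792 × 4.4385 = 5.8739 km/s.
v = √(v_r² + v_t²) = √((-6.346)² + 5.8739²) = √74.7744 = 8.6472 km/s.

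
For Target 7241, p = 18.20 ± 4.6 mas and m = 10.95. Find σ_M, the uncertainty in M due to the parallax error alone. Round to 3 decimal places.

M = m − 5 log₁₀ d + 5 = m + 5 log₁₀ p + 5, so ∂M/∂p = 5/(p ln 10).
σ_M = (5/ln 10) · (σ_p/p) = 2.1715 × 4.6/18.20 = 2.1715 × 0.25275 = 0.54885.

σ_M = 0.549 mag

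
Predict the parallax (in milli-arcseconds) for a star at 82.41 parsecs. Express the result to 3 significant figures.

p = 1/d = 1/82.41 = 0.012134 arcsec.
= 0.012134 × 1000 = 12.134 mas.

12.1 mas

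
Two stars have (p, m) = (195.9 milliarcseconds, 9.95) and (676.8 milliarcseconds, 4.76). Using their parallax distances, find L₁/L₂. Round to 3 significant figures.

d₁ = 1/p₁ = 1/0.1959″ = 5.1046 pc; d₂ = 1/p₂ = 1/0.6768″ = 1.4775 pc.
M₁ = m₁ − 5 log₁₀ d₁ + 5 = 9.95 − 3.5398 + 5 = 11.4102.
M₂ = 4.76 − 0.8476 + 5 = 8.9124.
L₁/L₂ = 10^(0.4(M₂ − M₁)) = 10^(0.4 × (-2.4978)) = 10^(-0.99912) = 0.1002.

L₁/L₂ = 0.100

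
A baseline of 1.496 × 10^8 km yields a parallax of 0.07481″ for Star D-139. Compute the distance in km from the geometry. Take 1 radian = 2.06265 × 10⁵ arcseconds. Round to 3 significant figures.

θ = 0.07481″ = 0.07481/206265 = 3.6269 × 10^-7 rad.
d = B/θ = (1.496 × 10^8) / (3.6269 × 10^-7) = 4.1247 × 10^14 km.

4.12 × 10^14 km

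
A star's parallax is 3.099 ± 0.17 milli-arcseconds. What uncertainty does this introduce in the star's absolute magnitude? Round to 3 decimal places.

M = m − 5 log₁₀ d + 5 = m + 5 log₁₀ p + 5, so ∂M/∂p = 5/(p ln 10).
σ_M = (5/ln 10) · (σ_p/p) = 2.1715 × 0.17/3.099 = 2.1715 × 0.054856 = 0.11912.

σ_M = 0.119 mag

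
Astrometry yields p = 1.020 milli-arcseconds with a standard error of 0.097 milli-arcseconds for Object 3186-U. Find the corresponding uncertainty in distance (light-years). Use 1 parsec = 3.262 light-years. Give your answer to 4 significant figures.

304.1 ly

d = 1/p, so σ_d = σ_p / p².
σ_d = 0.0000970 / (0.001020)² = 0.0000970 / 0.0000010404 = 93.233 pc = 93.233 × 3.262 ly = 304.13 ly.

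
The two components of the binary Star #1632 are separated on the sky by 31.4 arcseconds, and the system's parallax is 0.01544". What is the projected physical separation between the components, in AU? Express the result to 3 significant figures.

d = 1/p = 1/0.01544″ = 64.767 pc.
At distance d (pc), an angle of θ arcsec spans θ·d AU: s = 31.4 × 64.767 = 2033.7 AU.

2030 AU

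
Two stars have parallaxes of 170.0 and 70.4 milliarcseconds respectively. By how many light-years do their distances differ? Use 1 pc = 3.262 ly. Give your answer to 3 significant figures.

27.1 ly

d_A = 1/0.1700″ = 5.8824 pc; d_B = 1/0.07040″ = 14.205 pc.
|d_B − d_A| = |14.205 − 5.8824| = 8.3226 pc = 8.3226 × 3.262 ly = 27.148 ly.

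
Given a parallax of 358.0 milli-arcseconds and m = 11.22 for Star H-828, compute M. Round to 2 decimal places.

M = 13.99

d = 1/p = 1/0.3580″ = 2.7933 pc.
m − M = 5 log₁₀(2.7933) − 5 = 2.2306 − 5 = -2.7694.
M = m − (m − M) = 11.22 − (-2.7694) = 13.99.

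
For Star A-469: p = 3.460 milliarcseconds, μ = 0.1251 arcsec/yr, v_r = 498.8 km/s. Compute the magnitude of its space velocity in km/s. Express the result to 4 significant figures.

527.4 km/s

d = 1/p = 1/0.003460″ = 289.02 pc.
v_t = 4.740 μ d = 4.740 × 0.1251 × 289.02 = 171.38 km/s.
v = √(v_r² + v_t²) = √(498.8² + 171.38²) = √278173 = 527.42 km/s.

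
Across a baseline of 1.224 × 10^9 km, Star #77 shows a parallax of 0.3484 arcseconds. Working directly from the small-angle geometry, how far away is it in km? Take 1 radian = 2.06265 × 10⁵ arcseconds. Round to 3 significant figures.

θ = 0.3484″ = 0.3484/206265 = 1.6891 × 10^-6 rad.
d = B/θ = (1.224 × 10^9) / (1.6891 × 10^-6) = 7.2465 × 10^14 km.

7.25 × 10^14 km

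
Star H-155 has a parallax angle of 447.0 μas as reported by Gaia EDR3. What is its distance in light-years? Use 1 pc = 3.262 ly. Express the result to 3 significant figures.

p = 447.0 μas = 0.0004470 arcsec.
d = 1/p = 1/0.0004470 = 2237.1 pc.
In light-years: 2237.1 × 3.262 = 7297.4 ly.

7300 light years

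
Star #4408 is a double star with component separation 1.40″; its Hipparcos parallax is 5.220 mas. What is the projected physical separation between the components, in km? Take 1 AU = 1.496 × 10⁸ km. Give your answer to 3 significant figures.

4.01 × 10^10 km

d = 1/p = 1/0.005220″ = 191.57 pc.
At distance d (pc), an angle of θ arcsec spans θ·d AU: s = 1.40 × 191.57 = 268.2 AU.
= 268.2 × 1.496 × 10⁸ km = 4.0123 × 10^10 km.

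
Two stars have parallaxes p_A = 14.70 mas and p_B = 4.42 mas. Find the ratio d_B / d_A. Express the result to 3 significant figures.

3.33

Since d = 1/p, d_B/d_A = p_A/p_B.
= 14.70 / 4.42 = 3.3258.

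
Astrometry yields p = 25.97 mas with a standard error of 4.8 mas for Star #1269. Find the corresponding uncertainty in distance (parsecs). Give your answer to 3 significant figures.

7.12 pc

d = 1/p, so σ_d = σ_p / p².
σ_d = 0.00480 / (0.02597)² = 0.00480 / 0.00067444 = 7.117 pc.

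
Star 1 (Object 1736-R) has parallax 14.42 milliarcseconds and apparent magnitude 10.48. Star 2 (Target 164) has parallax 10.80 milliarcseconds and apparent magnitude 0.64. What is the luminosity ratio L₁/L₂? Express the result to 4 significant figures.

L₁/L₂ = 6.500 × 10^-5

d₁ = 1/p₁ = 1/0.01442″ = 69.348 pc; d₂ = 1/p₂ = 1/0.01080″ = 92.593 pc.
M₁ = m₁ − 5 log₁₀ d₁ + 5 = 10.48 − 9.2052 + 5 = 6.2748.
M₂ = 0.64 − 9.8329 + 5 = -4.1929.
L₁/L₂ = 10^(0.4(M₂ − M₁)) = 10^(0.4 × (-10.4677)) = 10^(-4.18708) = 0.000065001.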